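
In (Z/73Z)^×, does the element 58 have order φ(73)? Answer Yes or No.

Yes

φ(73) = 73 − 1 = 72 = 2^3 · 3^2.
Test 58^(72/q) mod 73 for each prime factor q of 72:
58^36 ≡ 72 (mod 73)  [q = 2: ≢ 1 ✓]
58^24 ≡ 8 (mod 73)  [q = 3: ≢ 1 ✓]
None equal 1, so ord_73(58) = 72: 58 is a primitive root.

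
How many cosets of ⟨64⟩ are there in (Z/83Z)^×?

ord(64) | φ(83) = 83 − 1 = 82 = 2 · 41.
Divisors of 82: 1, 2, 41, 82.
Check 64^d mod 83 for each divisor in increasing order:
64^1 ≡ 64 (mod 83)
64^2 ≡ 29 (mod 83)
64^41 ≡ 1 (mod 83) ✓
So ord_83(64) = 41, hence |⟨64⟩| = 41.
The index is φ(83) / ord(64) = 82 / 41 = 2.

2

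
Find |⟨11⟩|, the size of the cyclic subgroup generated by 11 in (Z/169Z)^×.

156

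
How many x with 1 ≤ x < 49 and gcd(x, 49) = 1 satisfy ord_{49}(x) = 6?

φ(49) = φ(7^2) = 7·(7−1) = 42 = 2 · 3 · 7.
(Z/49Z)^× is cyclic (|G| = 42); a cyclic group of order m has exactly φ(d) elements of each order d | m, and none otherwise.
6 = 2 · 3 divides 42, and φ(6) = 2.

2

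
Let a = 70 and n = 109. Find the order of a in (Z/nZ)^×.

ord(70) | φ(109) = 109 − 1 = 108 = 2^2 · 3^3.
Divisors of 108: 1, 2, 3, 4, 6, 9, 12, 18, 27, 36, 54, 108.
Check 70^d mod 109 for each divisor in increasing order:
70^1 ≡ 70 (mod 109)
70^2 ≡ 104 (mod 109)
70^3 ≡ 86 (mod 109)
70^4 ≡ 25 (mod 109)
70^6 ≡ 93 (mod 109)
70^9 ≡ 41 (mod 109)
70^12 ≡ 38 (mod 109)
70^18 ≡ 46 (mod 109)
70^27 ≡ 33 (mod 109)
70^36 ≡ 45 (mod 109)
70^54 ≡ 108 (mod 109)
70^108 ≡ 1 (mod 109) ✓
So ord_109(70) = 108.

108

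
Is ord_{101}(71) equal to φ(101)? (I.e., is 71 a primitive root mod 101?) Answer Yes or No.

No

φ(101) = 101 − 1 = 100 = 2^2 · 5^2.
71 is a primitive root mod 101 iff 71^(φ(101)/q) ≢ 1 for every prime q | φ(101), i.e. q ∈ {2, 5}.
71^50 ≡ 1 (mod 101)  [q = 2: ≡ 1 ✗]
71^20 ≡ 84 (mod 101)  [q = 5: ≢ 1 ✓]
71^50 ≡ 1 shows ord(71) | 50, strictly less than φ(101); not a primitive root.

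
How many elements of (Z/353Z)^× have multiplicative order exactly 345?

φ(353) = 353 − 1 = 352 = 2^5 · 11.
Since (Z/353Z)^× is cyclic of order 352, the number of elements of order d is φ(d) when d | 352 and 0 otherwise.
345 does not divide 352, so no element of (Z/353Z)^× has order 345.

0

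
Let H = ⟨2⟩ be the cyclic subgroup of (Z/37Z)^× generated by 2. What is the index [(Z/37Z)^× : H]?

The order of 2 must divide φ(37) = 37 − 1 = 36 = 2^2 · 3^2.
Divisors of 36: 1, 2, 3, 4, 6, 9, 12, 18, 36.
Test each divisor d:
2^1 ≡ 2
2^2 ≡ 4
2^3 ≡ 8
2^4 ≡ 16
2^6 ≡ 27
2^9 ≡ 31
2^12 ≡ 26
2^18 ≡ 36
2^36 ≡ 1
So ord_37(2) = 36, hence |⟨2⟩| = 36.
The index is φ(37) / ord(2) = 36 / 36 = 1.

1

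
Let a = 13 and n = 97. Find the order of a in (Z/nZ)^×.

96

By Lagrange's theorem, ord_97(13) divides φ(97) = 97 − 1 = 96 = 2^5 · 3.
Divisors of 96: 1, 2, 3, 4, 6, 8, 12, 16, 24, 32, 48, 96.
Check 13^d mod 97 for each divisor in increasing order:
13^1 ≡ 13
13^2 ≡ 72
13^3 ≡ 63
13^4 ≡ 43
13^6 ≡ 89
13^8 ≡ 6
13^12 ≡ 64
13^16 ≡ 36
13^24 ≡ 22
13^32 ≡ 35
13^48 ≡ 96
13^96 ≡ 1
So ord_97(13) = 96.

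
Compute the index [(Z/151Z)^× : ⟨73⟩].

3

The order of 73 must divide φ(151) = 151 − 1 = 150 = 2 · 3 · 5^2.
Divisors of 150: 1, 2, 3, 5, 6, 10, 15, 25, 30, 50, 75, 150.
Test each divisor d:
73^1 ≡ 73
73^2 ≡ 44
73^3 ≡ 41
73^5 ≡ 143
73^6 ≡ 20
73^10 ≡ 64
73^15 ≡ 92
73^25 ≡ 150
73^30 ≡ 8
73^50 ≡ 1
So ord_151(73) = 50, hence |⟨73⟩| = 50.
The index is φ(151) / ord(73) = 150 / 50 = 3.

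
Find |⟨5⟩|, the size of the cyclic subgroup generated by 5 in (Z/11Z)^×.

5

By Lagrange's theorem, ord_11(5) divides φ(11) = 11 − 1 = 10 = 2 · 5.
Divisors of 10: 1, 2, 5, 10.
Check 5^d mod 11 for each divisor in increasing order:
5^1 ≡ 5
5^2 ≡ 3
5^5 ≡ 1
Hence ord(5) = 5.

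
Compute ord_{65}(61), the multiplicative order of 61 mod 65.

ord(61) | φ(65) = φ(5·13) = (5−1)·(13−1) = 4·12 = 48 = 2^4 · 3.
Divisors of 48: 1, 2, 3, 4, 6, 8, 12, 16, 24, 48.
Compute 61^d (mod 65) for the divisors d until we hit 1:
61^1 ≡ 61 (mod 65)
61^2 ≡ 16 (mod 65)
61^3 ≡ 1 (mod 65) ✓
The smallest such exponent is 3, so the order of 61 is 3.

3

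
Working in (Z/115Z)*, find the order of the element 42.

44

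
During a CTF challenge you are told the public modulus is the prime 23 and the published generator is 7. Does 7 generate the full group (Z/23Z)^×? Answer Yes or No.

Yes

φ(23) = 23 − 1 = 22 = 2 · 11.
Test 7^(22/q) mod 23 for each prime factor q of 22:
7^11 ≡ 22 (mod 23)  [q = 2: ≢ 1 ✓]
7^2 ≡ 3 (mod 23)  [q = 11: ≢ 1 ✓]
None equal 1, so ord_23(7) = 22: 7 is a primitive root.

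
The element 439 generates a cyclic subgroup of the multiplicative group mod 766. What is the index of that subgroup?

2

The order of 439 must divide φ(766) = φ(2)·φ(383) = 1·382 = 382 = 2 · 191.
Divisors of 382: 1, 2, 191, 382.
Check 439^d mod 766 for each divisor in increasing order:
439^1 ≡ 439 (mod 766)
439^2 ≡ 455 (mod 766)
439^191 ≡ 1 (mod 766) ✓
Thus |⟨439⟩| = ord(439) = 191.
[(Z/766Z)^× : ⟨439⟩] = 382/191 = 2.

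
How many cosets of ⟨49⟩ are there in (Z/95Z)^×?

By Lagrange's theorem, ord_95(49) divides φ(95) = φ(5·19) = (5−1)·(19−1) = 4·18 = 72 = 2^3 · 3^2.
Divisors of 72: 1, 2, 3, 4, 6, 8, 9, 12, 18, 24, 36, 72.
Test each divisor d:
49^1 ≡ 49
49^2 ≡ 26
49^3 ≡ 39
49^4 ≡ 11
49^6 ≡ 1
So ord_95(49) = 6, hence |⟨49⟩| = 6.
Index = |(Z/95Z)^×| / |⟨49⟩| = 72 / 6 = 12.

12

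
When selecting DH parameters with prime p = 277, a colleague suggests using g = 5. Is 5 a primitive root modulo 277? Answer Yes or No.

Yes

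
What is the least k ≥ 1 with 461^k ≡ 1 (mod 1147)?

By Lagrange's theorem, ord_1147(461) divides φ(1147) = φ(31·37) = (31−1)·(37−1) = 30·36 = 1080 = 2^3 · 3^3 · 5.
Divisors of 1080: 1, 2, 3, 4, 5, 6, 8, 9, 10, 12, 15, 18, 20, 24, 27, 30, 36, 40, 45, 54, 60, 72, 90, 108, 120, 135, 180, 216, 270, 360, 540, 1080.
Check 461^d mod 1147 for each divisor in increasing order:
461^1 ≡ 461 (mod 1147)
461^2 ≡ 326 (mod 1147)
461^3 ≡ 29 (mod 1147)
461^4 ≡ 752 (mod 1147)
461^5 ≡ 278 (mod 1147)
461^6 ≡ 841 (mod 1147)
461^8 ≡ 33 (mod 1147)
461^9 ≡ 302 (mod 1147)
461^10 ≡ 435 (mod 1147)
461^12 ≡ 729 (mod 1147)
461^15 ≡ 495 (mod 1147)
461^18 ≡ 591 (mod 1147)
461^20 ≡ 1117 (mod 1147)
461^24 ≡ 380 (mod 1147)
461^27 ≡ 697 (mod 1147)
461^30 ≡ 714 (mod 1147)
461^36 ≡ 593 (mod 1147)
461^40 ≡ 900 (mod 1147)
461^45 ≡ 154 (mod 1147)
461^54 ≡ 628 (mod 1147)
461^60 ≡ 528 (mod 1147)
461^72 ≡ 667 (mod 1147)
461^90 ≡ 776 (mod 1147)
461^108 ≡ 963 (mod 1147)
461^120 ≡ 63 (mod 1147)
461^135 ≡ 216 (mod 1147)
461^180 ≡ 1 (mod 1147) ✓
The smallest such exponent is 180, so the order of 461 is 180.

180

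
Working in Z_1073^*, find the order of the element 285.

21

Since 285 ∈ (Z/1073Z)^×, its order divides φ(1073) = φ(29·37) = (29−1)·(37−1) = 28·36 = 1008 = 2^4 · 3^2 · 7.
Divisors of 1008: 1, 2, 3, 4, 6, 7, 8, 9, 12, 14, 16, 18, 21, 24, 28, 36, 42, 48, 56, 63, 72, 84, 112, 126, 144, 168, 252, 336, 504, 1008.
Check 285^d mod 1073 for each divisor in increasing order:
285^1 ≡ 285
285^2 ≡ 750
285^3 ≡ 223
285^4 ≡ 248
285^6 ≡ 371
285^7 ≡ 581
285^8 ≡ 343
285^9 ≡ 112
285^12 ≡ 297
285^14 ≡ 639
285^16 ≡ 692
285^18 ≡ 741
285^21 ≡ 1
So ord_1073(285) = 21.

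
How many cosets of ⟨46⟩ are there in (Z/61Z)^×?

2

ord(46) | φ(61) = 61 − 1 = 60 = 2^2 · 3 · 5.
Divisors of 60: 1, 2, 3, 4, 5, 6, 10, 12, 15, 20, 30, 60.
Evaluate successive powers at the divisors of 60:
46^1 ≡ 46 (mod 61)
46^2 ≡ 42 (mod 61)
46^3 ≡ 41 (mod 61)
46^4 ≡ 56 (mod 61)
46^5 ≡ 14 (mod 61)
46^6 ≡ 34 (mod 61)
46^10 ≡ 13 (mod 61)
46^12 ≡ 58 (mod 61)
46^15 ≡ 60 (mod 61)
46^20 ≡ 47 (mod 61)
46^30 ≡ 1 (mod 61) ✓
Thus |⟨46⟩| = ord(46) = 30.
[(Z/61Z)^× : ⟨46⟩] = 60/30 = 2.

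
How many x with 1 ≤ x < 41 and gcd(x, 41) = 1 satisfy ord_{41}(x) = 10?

4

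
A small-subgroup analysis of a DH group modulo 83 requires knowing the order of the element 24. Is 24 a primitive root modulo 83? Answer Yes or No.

Yes

φ(83) = 83 − 1 = 82 = 2 · 41.
It suffices to check that the order of 24 is not a proper divisor of 82: compute 24^(82/q) for q ∈ {2, 41}.
24^41 ≡ 82 (mod 83)  [q = 2: ≢ 1 ✓]
24^2 ≡ 78 (mod 83)  [q = 41: ≢ 1 ✓]
None equal 1, so ord_83(24) = 82: 24 is a primitive root.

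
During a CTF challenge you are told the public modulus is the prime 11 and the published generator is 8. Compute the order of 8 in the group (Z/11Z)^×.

10

By Lagrange's theorem, ord_11(8) divides φ(11) = 11 − 1 = 10 = 2 · 5.
Divisors of 10: 1, 2, 5, 10.
Check 8^d mod 11 for each divisor in increasing order:
8^1 ≡ 8 (mod 11)
8^2 ≡ 9 (mod 11)
8^5 ≡ 10 (mod 11)
8^10 ≡ 1 (mod 11) ✓
Therefore the multiplicative order of 8 modulo 11 is 10.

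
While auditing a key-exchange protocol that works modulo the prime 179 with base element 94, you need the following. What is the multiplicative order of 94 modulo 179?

By Lagrange's theorem, ord_179(94) divides φ(179) = 179 − 1 = 178 = 2 · 89.
Divisors of 178: 1, 2, 89, 178.
Check 94^d mod 179 for each divisor in increasing order:
94^1 ≡ 94
94^2 ≡ 65
94^89 ≡ 178
94^178 ≡ 1
Therefore the multiplicative order of 94 modulo 179 is 178.

178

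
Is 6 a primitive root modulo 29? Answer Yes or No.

φ(29) = 29 − 1 = 28 = 2^2 · 7.
An element g generates (Z/29Z)^× iff g^(28/q) ≢ 1 (mod 29) for each prime q ∈ {2, 7}.
6^14 ≡ 1 (mod 29)  [q = 2: ≡ 1 ✗]
6^4 ≡ 20 (mod 29)  [q = 7: ≢ 1 ✓]
Since 6^14 ≡ 1, the order of 6 divides 14 < 28, so 6 is not a primitive root.

No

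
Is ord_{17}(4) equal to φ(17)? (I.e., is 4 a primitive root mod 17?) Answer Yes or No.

No

φ(17) = 17 − 1 = 16 = 2^4.
It suffices to check that the order of 4 is not a proper divisor of 16: compute 4^(16/q) for q ∈ {2}.
4^8 ≡ 1 (mod 17)  [q = 2: ≡ 1 ✗]
Since 4^8 ≡ 1, the order of 4 divides 8 < 16, so 4 is not a primitive root.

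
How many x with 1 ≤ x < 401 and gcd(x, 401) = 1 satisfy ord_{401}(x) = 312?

0

φ(401) = 401 − 1 = 400 = 2^4 · 5^2.
(Z/401Z)^× is cyclic (|G| = 400); a cyclic group of order m has exactly φ(d) elements of each order d | m, and none otherwise.
312 does not divide 400, so no element of (Z/401Z)^× has order 312.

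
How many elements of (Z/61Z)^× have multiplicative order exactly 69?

0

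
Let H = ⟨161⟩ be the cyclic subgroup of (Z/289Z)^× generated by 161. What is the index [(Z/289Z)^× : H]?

2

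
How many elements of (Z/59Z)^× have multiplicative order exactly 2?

1

φ(59) = 59 − 1 = 58 = 2 · 29.
In a cyclic group of order 58, there are φ(d) elements of order d for each divisor d of 58, and zero for non-divisors.
2 | 58, and φ(2) = 2 − 1 = 1.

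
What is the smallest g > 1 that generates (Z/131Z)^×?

2

φ(131) = 131 − 1 = 130 = 2 · 5 · 13.
g is a primitive root iff g^(130/q) ≢ 1 (mod 131) for each prime q ∈ {2, 5, 13}.
g = 2: 2^65 ≡ 130; 2^26 ≡ 53; 2^10 ≡ 107 — none is 1, so 2 is a primitive root.
The smallest primitive root modulo 131 is 2.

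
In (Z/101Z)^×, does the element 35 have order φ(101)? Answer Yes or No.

φ(101) = 101 − 1 = 100 = 2^2 · 5^2.
It suffices to check that the order of 35 is not a proper divisor of 100: compute 35^(100/q) for q ∈ {2, 5}.
35^50 ≡ 100 (mod 101)  [q = 2: ≢ 1 ✓]
35^20 ≡ 87 (mod 101)  [q = 5: ≢ 1 ✓]
All checks pass, so 35 has order 100 and is a primitive root modulo 101.

Yes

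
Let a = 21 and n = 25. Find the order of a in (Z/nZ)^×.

5

ord(21) | φ(25) = φ(5^2) = 5·(5−1) = 20 = 2^2 · 5.
Divisors of 20: 1, 2, 4, 5, 10, 20.
Check 21^d mod 25 for each divisor in increasing order:
21^1 ≡ 21 (mod 25)
21^2 ≡ 16 (mod 25)
21^4 ≡ 6 (mod 25)
21^5 ≡ 1 (mod 25) ✓
So ord_25(21) = 5.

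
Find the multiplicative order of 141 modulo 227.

Since 141 ∈ (Z/227Z)^×, its order divides φ(227) = 227 − 1 = 226 = 2 · 113.
Divisors of 226: 1, 2, 113, 226.
Evaluate successive powers at the divisors of 226:
141^1 ≡ 141 (mod 227)
141^2 ≡ 132 (mod 227)
141^113 ≡ 1 (mod 227) ✓
Hence ord(141) = 113.

113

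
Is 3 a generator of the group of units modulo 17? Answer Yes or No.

Yes

φ(17) = 17 − 1 = 16 = 2^4.
An element g generates (Z/17Z)^× iff g^(16/q) ≢ 1 (mod 17) for each prime q ∈ {2}.
3^8 ≡ 16 (mod 17)  [q = 2: ≢ 1 ✓]
All checks pass, so 3 has order 16 and is a primitive root modulo 17.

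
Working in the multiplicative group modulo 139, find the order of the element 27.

By Lagrange's theorem, ord_139(27) divides φ(139) = 139 − 1 = 138 = 2 · 3 · 23.
Divisors of 138: 1, 2, 3, 6, 23, 46, 69, 138.
Evaluate successive powers at the divisors of 138:
27^1 ≡ 27 (mod 139)
27^2 ≡ 34 (mod 139)
27^3 ≡ 84 (mod 139)
27^6 ≡ 106 (mod 139)
27^23 ≡ 138 (mod 139)
27^46 ≡ 1 (mod 139) ✓
So ord_139(27) = 46.

46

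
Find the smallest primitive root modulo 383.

φ(383) = 383 − 1 = 382 = 2 · 191.
Test candidates g = 2, 3, … against the prime factors q ∈ {2, 191} of φ(383): g is a generator iff g^(382/q) ≢ 1 for every such q.
g = 2: 2^191 ≡ 1 — hits 1, so not a primitive root.
g = 3: 3^191 ≡ 1 — hits 1, so not a primitive root.
g = 4: 4^191 ≡ 1 — hits 1, so not a primitive root.
g = 5: 5^191 ≡ 382; 5^2 ≡ 25 — none is 1, so 5 is a primitive root.
The smallest primitive root modulo 383 is 5.

5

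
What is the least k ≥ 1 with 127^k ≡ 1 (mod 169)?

78

By Lagrange's theorem, ord_169(127) divides φ(169) = φ(13^2) = 13·(13−1) = 156 = 2^2 · 3 · 13.
Divisors of 156: 1, 2, 3, 4, 6, 12, 13, 26, 39, 52, 78, 156.
Evaluate successive powers at the divisors of 156:
127^1 ≡ 127 (mod 169)
127^2 ≡ 74 (mod 169)
127^3 ≡ 103 (mod 169)
127^4 ≡ 68 (mod 169)
127^6 ≡ 131 (mod 169)
127^12 ≡ 92 (mod 169)
127^13 ≡ 23 (mod 169)
127^26 ≡ 22 (mod 169)
127^39 ≡ 168 (mod 169)
127^52 ≡ 146 (mod 169)
127^78 ≡ 1 (mod 169) ✓
So ord_169(127) = 78.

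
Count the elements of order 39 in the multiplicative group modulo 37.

φ(37) = 37 − 1 = 36 = 2^2 · 3^2.
(Z/37Z)^× is cyclic (|G| = 36); a cyclic group of order m has exactly φ(d) elements of each order d | m, and none otherwise.
Since 39 ∤ 36, the count is 0.

0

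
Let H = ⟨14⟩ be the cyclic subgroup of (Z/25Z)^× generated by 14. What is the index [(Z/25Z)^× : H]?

By Lagrange's theorem, ord_25(14) divides φ(25) = φ(5^2) = 5·(5−1) = 20 = 2^2 · 5.
Divisors of 20: 1, 2, 4, 5, 10, 20.
Check 14^d mod 25 for each divisor in increasing order:
14^1 ≡ 14 (mod 25)
14^2 ≡ 21 (mod 25)
14^4 ≡ 16 (mod 25)
14^5 ≡ 24 (mod 25)
14^10 ≡ 1 (mod 25) ✓
So ord_25(14) = 10, hence |⟨14⟩| = 10.
Index = |(Z/25Z)^×| / |⟨14⟩| = 20 / 10 = 2.

2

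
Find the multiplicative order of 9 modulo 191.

ord(9) | φ(191) = 191 − 1 = 190 = 2 · 5 · 19.
Divisors of 190: 1, 2, 5, 10, 19, 38, 95, 190.
Compute 9^d (mod 191) for the divisors d until we hit 1:
9^1 ≡ 9 (mod 191)
9^2 ≡ 81 (mod 191)
9^5 ≡ 30 (mod 191)
9^10 ≡ 136 (mod 191)
9^19 ≡ 39 (mod 191)
9^38 ≡ 184 (mod 191)
9^95 ≡ 1 (mod 191) ✓
The smallest such exponent is 95, so the order of 9 is 95.

95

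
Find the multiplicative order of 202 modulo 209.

30

Since 202 ∈ (Z/209Z)^×, its order divides φ(209) = φ(11·19) = (11−1)·(19−1) = 10·18 = 180 = 2^2 · 3^2 · 5.
Divisors of 180: 1, 2, 3, 4, 5, 6, 9, 10, 12, 15, 18, 20, 30, 36, 45, 60, 90, 180.
Compute 202^d (mod 209) for the divisors d until we hit 1:
202^1 ≡ 202 (mod 209)
202^2 ≡ 49 (mod 209)
202^3 ≡ 75 (mod 209)
202^4 ≡ 102 (mod 209)
202^5 ≡ 122 (mod 209)
202^6 ≡ 191 (mod 209)
202^9 ≡ 113 (mod 209)
202^10 ≡ 45 (mod 209)
202^12 ≡ 115 (mod 209)
202^15 ≡ 56 (mod 209)
202^18 ≡ 20 (mod 209)
202^20 ≡ 144 (mod 209)
202^30 ≡ 1 (mod 209) ✓
Hence ord(202) = 30.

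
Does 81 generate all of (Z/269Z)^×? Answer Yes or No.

No

φ(269) = 269 − 1 = 268 = 2^2 · 67.
It suffices to check that the order of 81 is not a proper divisor of 268: compute 81^(268/q) for q ∈ {2, 67}.
81^134 ≡ 1 (mod 269)  [q = 2: ≡ 1 ✗]
81^4 ≡ 265 (mod 269)  [q = 67: ≢ 1 ✓]
81^134 ≡ 1 shows ord(81) | 134, strictly less than φ(269); not a primitive root.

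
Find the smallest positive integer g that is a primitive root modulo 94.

5

φ(94) = φ(2)·φ(47) = 1·46 = 46 = 2 · 23.
g is a primitive root iff g^(46/q) ≢ 1 (mod 94) for each prime q ∈ {2, 23}.
g = 2: gcd(2, 94) = 2 > 1, not a unit — skip.
g = 3: 3^23 ≡ 1 — hits 1, so not a primitive root.
g = 4: gcd(4, 94) = 2 > 1, not a unit — skip.
g = 5: 5^23 ≡ 93; 5^2 ≡ 25 — none is 1, so 5 is a primitive root.
So 5 is the smallest generator of (Z/94Z)^×.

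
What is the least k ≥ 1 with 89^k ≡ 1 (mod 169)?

12

Since 89 ∈ (Z/169Z)^×, its order divides φ(169) = φ(13^2) = 13·(13−1) = 156 = 2^2 · 3 · 13.
Divisors of 156: 1, 2, 3, 4, 6, 12, 13, 26, 39, 52, 78, 156.
Test each divisor d:
89^1 ≡ 89 (mod 169)
89^2 ≡ 147 (mod 169)
89^3 ≡ 70 (mod 169)
89^4 ≡ 146 (mod 169)
89^6 ≡ 168 (mod 169)
89^12 ≡ 1 (mod 169) ✓
So ord_169(89) = 12.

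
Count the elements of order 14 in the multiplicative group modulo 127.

6

φ(127) = 127 − 1 = 126 = 2 · 3^2 · 7.
Since (Z/127Z)^× is cyclic of order 126, the number of elements of order d is φ(d) when d | 126 and 0 otherwise.
14 = 2 · 7 divides 126, and φ(14) = 6.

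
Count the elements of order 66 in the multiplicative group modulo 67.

20

φ(67) = 67 − 1 = 66 = 2 · 3 · 11.
(Z/67Z)^× is cyclic (|G| = 66); a cyclic group of order m has exactly φ(d) elements of each order d | m, and none otherwise.
66 = 2 · 3 · 11 divides 66, and φ(66) = 20.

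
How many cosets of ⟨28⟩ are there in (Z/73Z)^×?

1

By Lagrange's theorem, ord_73(28) divides φ(73) = 73 − 1 = 72 = 2^3 · 3^2.
Divisors of 72: 1, 2, 3, 4, 6, 8, 9, 12, 18, 24, 36, 72.
Test each divisor d:
28^1 ≡ 28
28^2 ≡ 54
28^3 ≡ 52
28^4 ≡ 69
28^6 ≡ 3
28^8 ≡ 16
28^9 ≡ 10
28^12 ≡ 9
28^18 ≡ 27
28^24 ≡ 8
28^36 ≡ 72
28^72 ≡ 1
Thus |⟨28⟩| = ord(28) = 72.
The index is φ(73) / ord(28) = 72 / 72 = 1.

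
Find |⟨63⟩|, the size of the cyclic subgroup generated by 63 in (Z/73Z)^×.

ord(63) | φ(73) = 73 − 1 = 72 = 2^3 · 3^2.
Divisors of 72: 1, 2, 3, 4, 6, 8, 9, 12, 18, 24, 36, 72.
Check 63^d mod 73 for each divisor in increasing order:
63^1 ≡ 63
63^2 ≡ 27
63^3 ≡ 22
63^4 ≡ 72
63^6 ≡ 46
63^8 ≡ 1
Hence ord(63) = 8.

8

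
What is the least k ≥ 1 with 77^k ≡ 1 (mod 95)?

Since 77 ∈ (Z/95Z)^×, its order divides φ(95) = φ(5·19) = (5−1)·(19−1) = 4·18 = 72 = 2^3 · 3^2.
Divisors of 72: 1, 2, 3, 4, 6, 8, 9, 12, 18, 24, 36, 72.
Compute 77^d (mod 95) for the divisors d until we hit 1:
77^1 ≡ 77
77^2 ≡ 39
77^3 ≡ 58
77^4 ≡ 1
Therefore the multiplicative order of 77 modulo 95 is 4.

4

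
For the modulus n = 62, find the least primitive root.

φ(62) = φ(2)·φ(31) = 1·30 = 30 = 2 · 3 · 5.
Test candidates g = 2, 3, … against the prime factors q ∈ {2, 3, 5} of φ(62): g is a generator iff g^(30/q) ≢ 1 for every such q.
g = 2: gcd(2, 62) = 2 > 1, not a unit — skip.
g = 3: 3^15 ≡ 61; 3^10 ≡ 25; 3^6 ≡ 47 — none is 1, so 3 is a primitive root.
So 3 is the smallest generator of (Z/62Z)^×.

3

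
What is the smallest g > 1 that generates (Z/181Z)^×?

φ(181) = 181 − 1 = 180 = 2^2 · 3^2 · 5.
g is a primitive root iff g^(180/q) ≢ 1 (mod 181) for each prime q ∈ {2, 3, 5}.
g = 2: 2^90 ≡ 180; 2^60 ≡ 48; 2^36 ≡ 59 — none is 1, so 2 is a primitive root.
The smallest primitive root modulo 181 is 2.

2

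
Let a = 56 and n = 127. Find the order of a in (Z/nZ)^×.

126

Since 56 ∈ (Z/127Z)^×, its order divides φ(127) = 127 − 1 = 126 = 2 · 3^2 · 7.
Divisors of 126: 1, 2, 3, 6, 7, 9, 14, 18, 21, 42, 63, 126.
Check 56^d mod 127 for each divisor in increasing order:
56^1 ≡ 56 (mod 127)
56^2 ≡ 88 (mod 127)
56^3 ≡ 102 (mod 127)
56^6 ≡ 117 (mod 127)
56^7 ≡ 75 (mod 127)
56^9 ≡ 123 (mod 127)
56^14 ≡ 37 (mod 127)
56^18 ≡ 16 (mod 127)
56^21 ≡ 108 (mod 127)
56^42 ≡ 107 (mod 127)
56^63 ≡ 126 (mod 127)
56^126 ≡ 1 (mod 127) ✓
The smallest such exponent is 126, so the order of 56 is 126.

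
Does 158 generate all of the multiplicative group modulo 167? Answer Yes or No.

φ(167) = 167 − 1 = 166 = 2 · 83.
Test 158^(166/q) mod 167 for each prime factor q of 166:
158^83 ≡ 166 (mod 167)  [q = 2: ≢ 1 ✓]
158^2 ≡ 81 (mod 167)  [q = 83: ≢ 1 ✓]
All checks pass, so 158 has order 166 and is a primitive root modulo 167.

Yes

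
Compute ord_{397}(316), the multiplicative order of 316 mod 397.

198

Since 316 ∈ (Z/397Z)^×, its order divides φ(397) = 397 − 1 = 396 = 2^2 · 3^2 · 11.
Divisors of 396: 1, 2, 3, 4, 6, 9, 11, 12, 18, 22, 33, 36, 44, 66, 99, 132, 198, 396.
Compute 316^d (mod 397) for the divisors d until we hit 1:
316^1 ≡ 316
316^2 ≡ 209
316^3 ≡ 142
316^4 ≡ 11
316^6 ≡ 314
316^9 ≡ 124
316^11 ≡ 111
316^12 ≡ 140
316^18 ≡ 290
316^22 ≡ 14
316^33 ≡ 363
316^36 ≡ 333
316^44 ≡ 196
316^66 ≡ 362
316^99 ≡ 396
316^132 ≡ 34
316^198 ≡ 1
The smallest such exponent is 198, so the order of 316 is 198.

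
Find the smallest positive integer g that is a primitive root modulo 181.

2

φ(181) = 181 − 1 = 180 = 2^2 · 3^2 · 5.
g is a primitive root iff g^(180/q) ≢ 1 (mod 181) for each prime q ∈ {2, 3, 5}.
g = 2: 2^90 ≡ 180; 2^60 ≡ 48; 2^36 ≡ 59 — none is 1, so 2 is a primitive root.
So 2 is the smallest generator of (Z/181Z)^×.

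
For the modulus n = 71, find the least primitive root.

7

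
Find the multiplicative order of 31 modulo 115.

11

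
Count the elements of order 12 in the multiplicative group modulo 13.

φ(13) = 13 − 1 = 12 = 2^2 · 3.
(Z/13Z)^× is cyclic (|G| = 12); a cyclic group of order m has exactly φ(d) elements of each order d | m, and none otherwise.
12 = 2^2 · 3 divides 12, and φ(12) = 4.

4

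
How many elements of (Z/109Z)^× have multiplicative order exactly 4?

φ(109) = 109 − 1 = 108 = 2^2 · 3^3.
Since (Z/109Z)^× is cyclic of order 108, the number of elements of order d is φ(d) when d | 108 and 0 otherwise.
4 = 2^2 divides 108, and φ(4) = 2.

2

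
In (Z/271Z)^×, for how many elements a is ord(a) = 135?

φ(271) = 271 − 1 = 270 = 2 · 3^3 · 5.
Since (Z/271Z)^× is cyclic of order 270, the number of elements of order d is φ(d) when d | 270 and 0 otherwise.
135 = 3^3 · 5 divides 270, and φ(135) = 72.

72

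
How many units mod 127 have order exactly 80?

0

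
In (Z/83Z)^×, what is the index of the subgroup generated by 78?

The order of 78 must divide φ(83) = 83 − 1 = 82 = 2 · 41.
Divisors of 82: 1, 2, 41, 82.
Check 78^d mod 83 for each divisor in increasing order:
78^1 ≡ 78 (mod 83)
78^2 ≡ 25 (mod 83)
78^41 ≡ 1 (mod 83) ✓
Thus |⟨78⟩| = ord(78) = 41.
Index = |(Z/83Z)^×| / |⟨78⟩| = 82 / 41 = 2.

2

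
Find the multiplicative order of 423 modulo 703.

9

Since 423 ∈ (Z/703Z)^×, its order divides φ(703) = φ(19·37) = (19−1)·(37−1) = 18·36 = 648 = 2^3 · 3^4.
Divisors of 648: 1, 2, 3, 4, 6, 8, 9, 12, 18, 24, 27, 36, 54, 72, 81, 108, 162, 216, 324, 648.
Test each divisor d:
423^1 ≡ 423 (mod 703)
423^2 ≡ 367 (mod 703)
423^3 ≡ 581 (mod 703)
423^4 ≡ 416 (mod 703)
423^6 ≡ 121 (mod 703)
423^8 ≡ 118 (mod 703)
423^9 ≡ 1 (mod 703) ✓
The smallest such exponent is 9, so the order of 423 is 9.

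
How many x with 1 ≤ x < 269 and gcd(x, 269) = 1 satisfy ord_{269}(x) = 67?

φ(269) = 269 − 1 = 268 = 2^2 · 67.
In a cyclic group of order 268, there are φ(d) elements of order d for each divisor d of 268, and zero for non-divisors.
67 | 268, and φ(67) = 67 − 1 = 66.

66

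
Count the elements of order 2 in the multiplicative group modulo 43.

1

φ(43) = 43 − 1 = 42 = 2 · 3 · 7.
Since (Z/43Z)^× is cyclic of order 42, the number of elements of order d is φ(d) when d | 42 and 0 otherwise.
2 | 42, and φ(2) = 2 − 1 = 1.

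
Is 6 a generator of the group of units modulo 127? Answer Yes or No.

φ(127) = 127 − 1 = 126 = 2 · 3^2 · 7.
An element g generates (Z/127Z)^× iff g^(126/q) ≢ 1 (mod 127) for each prime q ∈ {2, 3, 7}.
6^63 ≡ 126 (mod 127)  [q = 2: ≢ 1 ✓]
6^42 ≡ 107 (mod 127)  [q = 3: ≢ 1 ✓]
6^18 ≡ 64 (mod 127)  [q = 7: ≢ 1 ✓]
All checks pass, so 6 has order 126 and is a primitive root modulo 127.

Yes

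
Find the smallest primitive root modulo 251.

φ(251) = 251 − 1 = 250 = 2 · 5^3.
g is a primitive root iff g^(250/q) ≢ 1 (mod 251) for each prime q ∈ {2, 5}.
g = 2: 2^125 ≡ 250; 2^50 ≡ 1 — hits 1, so not a primitive root.
g = 3: 3^125 ≡ 1 — hits 1, so not a primitive root.
g = 4: 4^125 ≡ 1 — hits 1, so not a primitive root.
g = 5: 5^125 ≡ 1 — hits 1, so not a primitive root.
g = 6: 6^125 ≡ 250; 6^50 ≡ 219 — none is 1, so 6 is a primitive root.
The smallest primitive root modulo 251 is 6.

6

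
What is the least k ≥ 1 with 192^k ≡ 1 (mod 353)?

352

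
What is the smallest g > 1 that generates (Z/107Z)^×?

φ(107) = 107 − 1 = 106 = 2 · 53.
Test candidates g = 2, 3, … against the prime factors q ∈ {2, 53} of φ(107): g is a generator iff g^(106/q) ≢ 1 for every such q.
g = 2: 2^53 ≡ 106; 2^2 ≡ 4 — none is 1, so 2 is a primitive root.
The smallest primitive root modulo 107 is 2.

2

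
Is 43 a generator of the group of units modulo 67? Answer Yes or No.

No

φ(67) = 67 − 1 = 66 = 2 · 3 · 11.
An element g generates (Z/67Z)^× iff g^(66/q) ≢ 1 (mod 67) for each prime q ∈ {2, 3, 11}.
43^33 ≡ 66 (mod 67)  [q = 2: ≢ 1 ✓]
43^22 ≡ 1 (mod 67)  [q = 3: ≡ 1 ✗]
43^6 ≡ 15 (mod 67)  [q = 11: ≢ 1 ✓]
Since 43^22 ≡ 1, the order of 43 divides 22 < 66, so 43 is not a primitive root.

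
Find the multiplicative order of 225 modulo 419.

The order of 225 must divide φ(419) = 419 − 1 = 418 = 2 · 11 · 19.
Divisors of 418: 1, 2, 11, 19, 22, 38, 209, 418.
Check 225^d mod 419 for each divisor in increasing order:
225^1 ≡ 225 (mod 419)
225^2 ≡ 345 (mod 419)
225^11 ≡ 330 (mod 419)
225^19 ≡ 152 (mod 419)
225^22 ≡ 379 (mod 419)
225^38 ≡ 59 (mod 419)
225^209 ≡ 1 (mod 419) ✓
Therefore the multiplicative order of 225 modulo 419 is 209.

209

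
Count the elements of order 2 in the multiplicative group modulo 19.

φ(19) = 19 − 1 = 18 = 2 · 3^2.
(Z/19Z)^× is cyclic (|G| = 18); a cyclic group of order m has exactly φ(d) elements of each order d | m, and none otherwise.
2 | 18, and φ(2) = 2 − 1 = 1.

1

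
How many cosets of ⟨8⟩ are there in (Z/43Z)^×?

The order of 8 must divide φ(43) = 43 − 1 = 42 = 2 · 3 · 7.
Divisors of 42: 1, 2, 3, 6, 7, 14, 21, 42.
Compute 8^d (mod 43) for the divisors d until we hit 1:
8^1 ≡ 8 (mod 43)
8^2 ≡ 21 (mod 43)
8^3 ≡ 39 (mod 43)
8^6 ≡ 16 (mod 43)
8^7 ≡ 42 (mod 43)
8^14 ≡ 1 (mod 43) ✓
The order of 8 is 14, so the subgroup it generates has 14 elements.
The index is φ(43) / ord(8) = 42 / 14 = 3.

3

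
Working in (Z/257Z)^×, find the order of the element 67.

64

Since 67 ∈ (Z/257Z)^×, its order divides φ(257) = 257 − 1 = 256 = 2^8.
Divisors of 256: 1, 2, 4, 8, 16, 32, 64, 128, 256.
Evaluate successive powers at the divisors of 256:
67^1 ≡ 67 (mod 257)
67^2 ≡ 120 (mod 257)
67^4 ≡ 8 (mod 257)
67^8 ≡ 64 (mod 257)
67^16 ≡ 241 (mod 257)
67^32 ≡ 256 (mod 257)
67^64 ≡ 1 (mod 257) ✓
Hence ord(67) = 64.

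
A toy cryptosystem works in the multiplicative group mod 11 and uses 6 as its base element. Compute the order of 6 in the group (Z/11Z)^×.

ord(6) | φ(11) = 11 − 1 = 10 = 2 · 5.
Divisors of 10: 1, 2, 5, 10.
Evaluate successive powers at the divisors of 10:
6^1 ≡ 6 (mod 11)
6^2 ≡ 3 (mod 11)
6^5 ≡ 10 (mod 11)
6^10 ≡ 1 (mod 11) ✓
Therefore the multiplicative order of 6 modulo 11 is 10.

10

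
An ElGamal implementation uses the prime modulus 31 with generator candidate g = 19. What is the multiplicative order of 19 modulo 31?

By Lagrange's theorem, ord_31(19) divides φ(31) = 31 − 1 = 30 = 2 · 3 · 5.
Divisors of 30: 1, 2, 3, 5, 6, 10, 15, 30.
Check 19^d mod 31 for each divisor in increasing order:
19^1 ≡ 19 (mod 31)
19^2 ≡ 20 (mod 31)
19^3 ≡ 8 (mod 31)
19^5 ≡ 5 (mod 31)
19^6 ≡ 2 (mod 31)
19^10 ≡ 25 (mod 31)
19^15 ≡ 1 (mod 31) ✓
Hence ord(19) = 15.

15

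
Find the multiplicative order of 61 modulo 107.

Since 61 ∈ (Z/107Z)^×, its order divides φ(107) = 107 − 1 = 106 = 2 · 53.
Divisors of 106: 1, 2, 53, 106.
Check 61^d mod 107 for each divisor in increasing order:
61^1 ≡ 61
61^2 ≡ 83
61^53 ≡ 1
Hence ord(61) = 53.

53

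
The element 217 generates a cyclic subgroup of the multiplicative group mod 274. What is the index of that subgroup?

The order of 217 must divide φ(274) = φ(2)·φ(137) = 1·136 = 136 = 2^3 · 17.
Divisors of 136: 1, 2, 4, 8, 17, 34, 68, 136.
Check 217^d mod 274 for each divisor in increasing order:
217^1 ≡ 217
217^2 ≡ 235
217^4 ≡ 151
217^8 ≡ 59
217^17 ≡ 233
217^34 ≡ 37
217^68 ≡ 273
217^136 ≡ 1
The order of 217 is 136, so the subgroup it generates has 136 elements.
[(Z/274Z)^× : ⟨217⟩] = 136/136 = 1.

1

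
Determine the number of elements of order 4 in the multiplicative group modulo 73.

2

φ(73) = 73 − 1 = 72 = 2^3 · 3^2.
In a cyclic group of order 72, there are φ(d) elements of order d for each divisor d of 72, and zero for non-divisors.
4 = 2^2 divides 72, and φ(4) = 2.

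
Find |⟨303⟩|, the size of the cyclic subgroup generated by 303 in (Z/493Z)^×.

112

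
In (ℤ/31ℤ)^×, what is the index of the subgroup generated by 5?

ord(5) | φ(31) = 31 − 1 = 30 = 2 · 3 · 5.
Divisors of 30: 1, 2, 3, 5, 6, 10, 15, 30.
Check 5^d mod 31 for each divisor in increasing order:
5^1 ≡ 5 (mod 31)
5^2 ≡ 25 (mod 31)
5^3 ≡ 1 (mod 31) ✓
Thus |⟨5⟩| = ord(5) = 3.
[(Z/31Z)^× : ⟨5⟩] = 30/3 = 10.

10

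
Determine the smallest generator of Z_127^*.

φ(127) = 127 − 1 = 126 = 2 · 3^2 · 7.
Test candidates g = 2, 3, … against the prime factors q ∈ {2, 3, 7} of φ(127): g is a generator iff g^(126/q) ≢ 1 for every such q.
g = 2: 2^63 ≡ 1 — hits 1, so not a primitive root.
g = 3: 3^63 ≡ 126; 3^42 ≡ 107; 3^18 ≡ 4 — none is 1, so 3 is a primitive root.
The smallest primitive root modulo 127 is 3.

3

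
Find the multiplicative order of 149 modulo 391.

ord(149) | φ(391) = φ(17·23) = (17−1)·(23−1) = 16·22 = 352 = 2^5 · 11.
Divisors of 352: 1, 2, 4, 8, 11, 16, 22, 32, 44, 88, 176, 352.
Check 149^d mod 391 for each divisor in increasing order:
149^1 ≡ 149
149^2 ≡ 305
149^4 ≡ 358
149^8 ≡ 307
149^11 ≡ 344
149^16 ≡ 18
149^22 ≡ 254
149^32 ≡ 324
149^44 ≡ 1
The smallest such exponent is 44, so the order of 149 is 44.

44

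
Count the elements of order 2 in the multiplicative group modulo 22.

1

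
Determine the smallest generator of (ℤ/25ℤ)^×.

φ(25) = φ(5^2) = 5·(5−1) = 20 = 2^2 · 5.
Test candidates g = 2, 3, … against the prime factors q ∈ {2, 5} of φ(25): g is a generator iff g^(20/q) ≢ 1 for every such q.
g = 2: 2^10 ≡ 24; 2^4 ≡ 16 — none is 1, so 2 is a primitive root.
So 2 is the smallest generator of (Z/25Z)^×.

2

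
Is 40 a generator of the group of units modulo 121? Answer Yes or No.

φ(121) = φ(11^2) = 11·(11−1) = 110 = 2 · 5 · 11.
An element g generates (Z/121Z)^× iff g^(110/q) ≢ 1 (mod 121) for each prime q ∈ {2, 5, 11}.
40^55 ≡ 120 (mod 121)  [q = 2: ≢ 1 ✓]
40^22 ≡ 27 (mod 121)  [q = 5: ≢ 1 ✓]
40^10 ≡ 1 (mod 121)  [q = 11: ≡ 1 ✗]
40^10 ≡ 1 shows ord(40) | 10, strictly less than φ(121); not a primitive root.

No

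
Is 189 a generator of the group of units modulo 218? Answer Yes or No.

No

φ(218) = φ(2)·φ(109) = 1·108 = 108 = 2^2 · 3^3.
It suffices to check that the order of 189 is not a proper divisor of 108: compute 189^(108/q) for q ∈ {2, 3}.
189^54 ≡ 1 (mod 218)  [q = 2: ≡ 1 ✗]
189^36 ≡ 63 (mod 218)  [q = 3: ≢ 1 ✓]
Since 189^54 ≡ 1, the order of 189 divides 54 < 108, so 189 is not a primitive root.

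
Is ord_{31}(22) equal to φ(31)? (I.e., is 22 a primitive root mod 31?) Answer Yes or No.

φ(31) = 31 − 1 = 30 = 2 · 3 · 5.
Test 22^(30/q) mod 31 for each prime factor q of 30:
22^15 ≡ 30 (mod 31)  [q = 2: ≢ 1 ✓]
22^10 ≡ 5 (mod 31)  [q = 3: ≢ 1 ✓]
22^6 ≡ 8 (mod 31)  [q = 5: ≢ 1 ✓]
Every test exponent gives a nontrivial residue, hence 22 generates the full group.

Yes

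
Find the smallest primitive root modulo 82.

φ(82) = φ(2)·φ(41) = 1·40 = 40 = 2^3 · 5.
g is a primitive root iff g^(40/q) ≢ 1 (mod 82) for each prime q ∈ {2, 5}.
g = 2: gcd(2, 82) = 2 > 1, not a unit — skip.
g = 3: 3^20 ≡ 81; 3^8 ≡ 1 — hits 1, so not a primitive root.
g = 4: gcd(4, 82) = 2 > 1, not a unit — skip.
g = 5: 5^20 ≡ 1 — hits 1, so not a primitive root.
g = 6: gcd(6, 82) = 2 > 1, not a unit — skip.
g = 7: 7^20 ≡ 81; 7^8 ≡ 37 — none is 1, so 7 is a primitive root.
The smallest primitive root modulo 82 is 7.

7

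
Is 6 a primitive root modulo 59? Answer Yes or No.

Yes

φ(59) = 59 − 1 = 58 = 2 · 29.
An element g generates (Z/59Z)^× iff g^(58/q) ≢ 1 (mod 59) for each prime q ∈ {2, 29}.
6^29 ≡ 58 (mod 59)  [q = 2: ≢ 1 ✓]
6^2 ≡ 36 (mod 59)  [q = 29: ≢ 1 ✓]
All checks pass, so 6 has order 58 and is a primitive root modulo 59.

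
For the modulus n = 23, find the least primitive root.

5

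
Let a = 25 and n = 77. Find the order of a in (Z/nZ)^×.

15

The order of 25 must divide φ(77) = φ(7·11) = (7−1)·(11−1) = 6·10 = 60 = 2^2 · 3 · 5.
Divisors of 60: 1, 2, 3, 4, 5, 6, 10, 12, 15, 20, 30, 60.
Compute 25^d (mod 77) for the divisors d until we hit 1:
25^1 ≡ 25
25^2 ≡ 9
25^3 ≡ 71
25^4 ≡ 4
25^5 ≡ 23
25^6 ≡ 36
25^10 ≡ 67
25^12 ≡ 64
25^15 ≡ 1
Therefore the multiplicative order of 25 modulo 77 is 15.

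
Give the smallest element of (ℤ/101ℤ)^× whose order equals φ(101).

2

φ(101) = 101 − 1 = 100 = 2^2 · 5^2.
g is a primitive root iff g^(100/q) ≢ 1 (mod 101) for each prime q ∈ {2, 5}.
g = 2: 2^50 ≡ 100; 2^20 ≡ 95 — none is 1, so 2 is a primitive root.
Hence the least primitive root of 101 is 2.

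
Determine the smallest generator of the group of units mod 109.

6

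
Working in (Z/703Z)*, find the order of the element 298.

36

ord(298) | φ(703) = φ(19·37) = (19−1)·(37−1) = 18·36 = 648 = 2^3 · 3^4.
Divisors of 648: 1, 2, 3, 4, 6, 8, 9, 12, 18, 24, 27, 36, 54, 72, 81, 108, 162, 216, 324, 648.
Test each divisor d:
298^1 ≡ 298 (mod 703)
298^2 ≡ 226 (mod 703)
298^3 ≡ 563 (mod 703)
298^4 ≡ 460 (mod 703)
298^6 ≡ 619 (mod 703)
298^8 ≡ 700 (mod 703)
298^9 ≡ 512 (mod 703)
298^12 ≡ 26 (mod 703)
298^18 ≡ 628 (mod 703)
298^24 ≡ 676 (mod 703)
298^27 ≡ 265 (mod 703)
298^36 ≡ 1 (mod 703) ✓
Therefore the multiplicative order of 298 modulo 703 is 36.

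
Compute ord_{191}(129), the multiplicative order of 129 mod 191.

95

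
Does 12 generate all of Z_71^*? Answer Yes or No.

No

φ(71) = 71 − 1 = 70 = 2 · 5 · 7.
It suffices to check that the order of 12 is not a proper divisor of 70: compute 12^(70/q) for q ∈ {2, 5, 7}.
12^35 ≡ 1 (mod 71)  [q = 2: ≡ 1 ✗]
12^14 ≡ 57 (mod 71)  [q = 5: ≢ 1 ✓]
12^10 ≡ 32 (mod 71)  [q = 7: ≢ 1 ✓]
The check at q = 2 fails, so 12 generates a proper subgroup.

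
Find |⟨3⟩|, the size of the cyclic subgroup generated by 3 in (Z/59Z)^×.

ord(3) | φ(59) = 59 − 1 = 58 = 2 · 29.
Divisors of 58: 1, 2, 29, 58.
Evaluate successive powers at the divisors of 58:
3^1 ≡ 3 (mod 59)
3^2 ≡ 9 (mod 59)
3^29 ≡ 1 (mod 59) ✓
Hence ord(3) = 29.

29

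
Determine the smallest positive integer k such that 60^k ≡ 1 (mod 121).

55

ord(60) | φ(121) = φ(11^2) = 11·(11−1) = 110 = 2 · 5 · 11.
Divisors of 110: 1, 2, 5, 10, 11, 22, 55, 110.
Compute 60^d (mod 121) for the divisors d until we hit 1:
60^1 ≡ 60 (mod 121)
60^2 ≡ 91 (mod 121)
60^5 ≡ 34 (mod 121)
60^10 ≡ 67 (mod 121)
60^11 ≡ 27 (mod 121)
60^22 ≡ 3 (mod 121)
60^55 ≡ 1 (mod 121) ✓
Hence ord(60) = 55.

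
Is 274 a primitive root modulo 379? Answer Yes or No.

φ(379) = 379 − 1 = 378 = 2 · 3^3 · 7.
It suffices to check that the order of 274 is not a proper divisor of 378: compute 274^(378/q) for q ∈ {2, 3, 7}.
274^189 ≡ 378 (mod 379)  [q = 2: ≢ 1 ✓]
274^126 ≡ 327 (mod 379)  [q = 3: ≢ 1 ✓]
274^54 ≡ 86 (mod 379)  [q = 7: ≢ 1 ✓]
All checks pass, so 274 has order 378 and is a primitive root modulo 379.

Yes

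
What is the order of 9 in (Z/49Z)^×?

Since 9 ∈ (Z/49Z)^×, its order divides φ(49) = φ(7^2) = 7·(7−1) = 42 = 2 · 3 · 7.
Divisors of 42: 1, 2, 3, 6, 7, 14, 21, 42.
Check 9^d mod 49 for each divisor in increasing order:
9^1 ≡ 9
9^2 ≡ 32
9^3 ≡ 43
9^6 ≡ 36
9^7 ≡ 30
9^14 ≡ 18
9^21 ≡ 1
Therefore the multiplicative order of 9 modulo 49 is 21.

21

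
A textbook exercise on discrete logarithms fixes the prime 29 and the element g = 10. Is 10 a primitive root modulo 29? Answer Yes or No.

Yes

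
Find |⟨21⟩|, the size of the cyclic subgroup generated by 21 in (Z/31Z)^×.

ord(21) | φ(31) = 31 − 1 = 30 = 2 · 3 · 5.
Divisors of 30: 1, 2, 3, 5, 6, 10, 15, 30.
Evaluate successive powers at the divisors of 30:
21^1 ≡ 21
21^2 ≡ 7
21^3 ≡ 23
21^5 ≡ 6
21^6 ≡ 2
21^10 ≡ 5
21^15 ≡ 30
21^30 ≡ 1
The smallest such exponent is 30, so the order of 21 is 30.

30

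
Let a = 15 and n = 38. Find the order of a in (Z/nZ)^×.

18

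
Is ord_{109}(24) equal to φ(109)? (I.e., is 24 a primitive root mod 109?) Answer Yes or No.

φ(109) = 109 − 1 = 108 = 2^2 · 3^3.
An element g generates (Z/109Z)^× iff g^(108/q) ≢ 1 (mod 109) for each prime q ∈ {2, 3}.
24^54 ≡ 108 (mod 109)  [q = 2: ≢ 1 ✓]
24^36 ≡ 63 (mod 109)  [q = 3: ≢ 1 ✓]
None equal 1, so ord_109(24) = 108: 24 is a primitive root.

Yes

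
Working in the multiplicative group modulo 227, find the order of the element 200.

ord(200) | φ(227) = 227 − 1 = 226 = 2 · 113.
Divisors of 226: 1, 2, 113, 226.
Evaluate successive powers at the divisors of 226:
200^1 ≡ 200 (mod 227)
200^2 ≡ 48 (mod 227)
200^113 ≡ 226 (mod 227)
200^226 ≡ 1 (mod 227) ✓
The smallest such exponent is 226, so the order of 200 is 226.

226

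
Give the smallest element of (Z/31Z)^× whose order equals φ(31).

3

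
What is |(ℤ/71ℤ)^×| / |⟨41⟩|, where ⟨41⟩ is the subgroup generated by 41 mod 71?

The order of 41 must divide φ(71) = 71 − 1 = 70 = 2 · 5 · 7.
Divisors of 70: 1, 2, 5, 7, 10, 14, 35, 70.
Check 41^d mod 71 for each divisor in increasing order:
41^1 ≡ 41
41^2 ≡ 48
41^5 ≡ 34
41^7 ≡ 70
41^10 ≡ 20
41^14 ≡ 1
So ord_71(41) = 14, hence |⟨41⟩| = 14.
[(Z/71Z)^× : ⟨41⟩] = 70/14 = 5.

5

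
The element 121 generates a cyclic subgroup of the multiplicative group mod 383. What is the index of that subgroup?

2

ord(121) | φ(383) = 383 − 1 = 382 = 2 · 191.
Divisors of 382: 1, 2, 191, 382.
Test each divisor d:
121^1 ≡ 121
121^2 ≡ 87
121^191 ≡ 1
The order of 121 is 191, so the subgroup it generates has 191 elements.
Index = |(Z/383Z)^×| / |⟨121⟩| = 382 / 191 = 2.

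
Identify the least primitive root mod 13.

2

φ(13) = 13 − 1 = 12 = 2^2 · 3.
g is a primitive root iff g^(12/q) ≢ 1 (mod 13) for each prime q ∈ {2, 3}.
g = 2: 2^6 ≡ 12; 2^4 ≡ 3 — none is 1, so 2 is a primitive root.
The smallest primitive root modulo 13 is 2.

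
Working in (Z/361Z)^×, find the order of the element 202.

114

ord(202) | φ(361) = φ(19^2) = 19·(19−1) = 342 = 2 · 3^2 · 19.
Divisors of 342: 1, 2, 3, 6, 9, 18, 19, 38, 57, 114, 171, 342.
Compute 202^d (mod 361) for the divisors d until we hit 1:
202^1 ≡ 202
202^2 ≡ 11
202^3 ≡ 56
202^6 ≡ 248
202^9 ≡ 170
202^18 ≡ 20
202^19 ≡ 69
202^38 ≡ 68
202^57 ≡ 360
202^114 ≡ 1
So ord_361(202) = 114.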